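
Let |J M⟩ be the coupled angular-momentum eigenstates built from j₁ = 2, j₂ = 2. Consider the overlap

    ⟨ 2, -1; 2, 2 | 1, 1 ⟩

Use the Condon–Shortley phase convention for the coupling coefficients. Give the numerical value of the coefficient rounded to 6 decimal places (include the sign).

−√(1/5) ≈ -0.447214

j₁+j₂−J=3  J+j₁−j₂=1  J−j₁+j₂=1  j₁+j₂+J+1=6
(j₁±m₁, j₂±m₂, J±M) = (1,3,4,0,2,0)
P² = 36/5
sum k=3..3:
  [3] −1/6 = -1/6
S = -1/6
C² = P²·S² = 1/5 ; C = -0.447214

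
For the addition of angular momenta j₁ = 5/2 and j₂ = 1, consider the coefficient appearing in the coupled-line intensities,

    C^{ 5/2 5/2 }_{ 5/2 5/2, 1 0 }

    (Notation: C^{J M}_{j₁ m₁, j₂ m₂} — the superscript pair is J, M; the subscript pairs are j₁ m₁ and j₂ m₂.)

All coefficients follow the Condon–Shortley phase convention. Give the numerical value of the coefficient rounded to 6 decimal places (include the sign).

+√(5/7) ≈ +0.845154

j₁+j₂−J=1  J+j₁−j₂=4  J−j₁+j₂=1  j₁+j₂+J+1=7
(j₁±m₁, j₂±m₂, J±M) = (5,0,1,1,5,0)
P² = 2880/7
sum k=0..0:
  [0] +1/24 = 1/24
S = 1/24
C² = P²·S² = 5/7 ; C = +0.845154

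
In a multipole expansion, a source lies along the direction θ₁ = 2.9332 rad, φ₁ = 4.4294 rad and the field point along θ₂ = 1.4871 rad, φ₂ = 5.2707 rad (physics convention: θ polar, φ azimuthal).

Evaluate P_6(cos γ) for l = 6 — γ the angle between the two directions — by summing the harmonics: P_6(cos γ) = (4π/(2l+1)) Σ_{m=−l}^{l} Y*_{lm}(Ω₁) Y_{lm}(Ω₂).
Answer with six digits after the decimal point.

-0.292389

Addition theorem: P_6(cos γ) = (4π/13) Σ_m Y*_{lm}(Ω₁) Y_{lm}(Ω₂), m = −6…6:
  m=-6: Y*=(0.000005, 0.000038)  Y=(0.462804, -0.097808)  product (0.000006, 0.000017)
  m=-5: Y*=(0.000613, 0.000096)  Y=(0.047142, -0.129131)  product (0.000041, -0.000075)
  m=-4: Y*=(0.002646, -0.005638)  Y=(0.199747, 0.256074)  product (0.001972, -0.000449)
  m=-3: Y*=(-0.031893, -0.028076)  Y=(0.156661, -0.016373)  product (-0.005456, -0.003876)
  m=-2: Y*=(-0.164804, 0.104702)  Y=(-0.124270, 0.254540)  product (-0.006171, -0.054960)
  m=-1: Y*=(0.151804, 0.522034)  Y=(0.087123, 0.139487)  product (-0.059591, 0.066656)
  m=+0: Y*=(0.602864, -0.000000)  Y=(-0.272171, 0.000000)  product (-0.164082, 0.000000)
  m=+1: Y*=(-0.151804, 0.522034)  Y=(-0.087123, 0.139487)  product (-0.059591, -0.066656)
  m=+2: Y*=(-0.164804, -0.104702)  Y=(-0.124270, -0.254540)  product (-0.006171, 0.054960)
  m=+3: Y*=(0.031893, -0.028076)  Y=(-0.156661, -0.016373)  product (-0.005456, 0.003876)
  m=+4: Y*=(0.002646, 0.005638)  Y=(0.199747, -0.256074)  product (0.001972, 0.000449)
  m=+5: Y*=(-0.000613, 0.000096)  Y=(-0.047142, -0.129131)  product (0.000041, 0.000075)
  m=+6: Y*=(0.000005, -0.000038)  Y=(0.462804, 0.097808)  product (0.000006, -0.000017)
Σ over m = (-0.302478, -0.000000); ×(4π/13) → (-0.292389, -0.000000). Real part: -0.292389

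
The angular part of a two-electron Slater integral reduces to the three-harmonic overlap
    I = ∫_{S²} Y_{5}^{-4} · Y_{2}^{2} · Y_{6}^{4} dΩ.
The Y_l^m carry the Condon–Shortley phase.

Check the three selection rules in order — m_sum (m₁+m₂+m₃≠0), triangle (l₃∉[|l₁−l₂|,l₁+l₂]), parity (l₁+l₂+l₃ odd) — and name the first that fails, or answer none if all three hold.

m_sum

Σmᵢ = 2  ✗
l₃∈[|l₁−l₂|,l₁+l₂]=[3,7], have l₃=6
Σlᵢ = 13 ⇒ odd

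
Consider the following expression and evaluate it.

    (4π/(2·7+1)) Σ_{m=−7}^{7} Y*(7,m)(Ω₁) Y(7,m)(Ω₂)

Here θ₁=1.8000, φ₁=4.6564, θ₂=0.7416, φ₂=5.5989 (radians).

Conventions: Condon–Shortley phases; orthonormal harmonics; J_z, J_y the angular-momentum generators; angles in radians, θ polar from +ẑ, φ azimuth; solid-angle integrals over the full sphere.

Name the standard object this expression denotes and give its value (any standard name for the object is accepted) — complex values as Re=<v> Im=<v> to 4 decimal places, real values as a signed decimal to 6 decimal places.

Legendre polynomial (addition theorem), -0.293430

This sum is the spherical-harmonic addition theorem: it equals the Legendre polynomial P_l(cos γ) of the angle γ between the two directions.
Summing Y*_{l m}(θ₁,φ₁)·Y_{l m}(θ₂,φ₂) over m ∈ [−7, 7]; prefactor 4π/(2·7+1) = 0.837758:
  term(m=-7) = (0.012673, -0.004120)   from Y*(Ω₁)=(0.158660, 0.383881), Y(Ω₂)=(0.002487, -0.031984)
  term(m=-6) = (-0.038443, -0.027923)   from Y*(Ω₁)=(0.342331, -0.119531), Y(Ω₂)=(-0.074710, -0.107654)
  term(m=-5) = (-0.000004, -0.033101)   from Y*(Ω₁)=(0.029210, 0.101600), Y(Ω₂)=(-0.300932, -0.086480)
  term(m=-4) = (-0.129495, 0.094101)   from Y*(Ω₁)=(0.340534, -0.077566), Y(Ω₂)=(-0.421352, 0.180360)
  term(m=-3) = (0.000807, 0.000262)   from Y*(Ω₁)=(-0.000443, -0.002611), Y(Ω₂)=(-0.148455, 0.283728)
  term(m=-2) = (-0.013479, -0.041478)   from Y*(Ω₁)=(0.325059, -0.036552), Y(Ω₂)=(-0.026779, -0.130612)
  term(m=-1) = (-0.010038, 0.013817)   from Y*(Ω₁)=(-0.002467, -0.044020), Y(Ω₂)=(-0.300154, -0.244857)
  term(m=+0) = (0.005704, 0.000000)   from Y*(Ω₁)=(0.318464, -0.000000), Y(Ω₂)=(0.017910, 0.000000)
  term(m=+1) = (-0.010038, -0.013817)   from Y*(Ω₁)=(0.002467, -0.044020), Y(Ω₂)=(0.300154, -0.244857)
  term(m=+2) = (-0.013479, 0.041478)   from Y*(Ω₁)=(0.325059, 0.036552), Y(Ω₂)=(-0.026779, 0.130612)
  term(m=+3) = (0.000807, -0.000262)   from Y*(Ω₁)=(0.000443, -0.002611), Y(Ω₂)=(0.148455, 0.283728)
  term(m=+4) = (-0.129495, -0.094101)   from Y*(Ω₁)=(0.340534, 0.077566), Y(Ω₂)=(-0.421352, -0.180360)
  term(m=+5) = (-0.000004, 0.033101)   from Y*(Ω₁)=(-0.029210, 0.101600), Y(Ω₂)=(0.300932, -0.086480)
  term(m=+6) = (-0.038443, 0.027923)   from Y*(Ω₁)=(0.342331, 0.119531), Y(Ω₂)=(-0.074710, 0.107654)
  term(m=+7) = (0.012673, 0.004120)   from Y*(Ω₁)=(-0.158660, 0.383881), Y(Ω₂)=(-0.002487, -0.031984)
Σ over m = (-0.350256, -0.000000); ×(4π/15) → (-0.293430, -0.000000). Real part: -0.293430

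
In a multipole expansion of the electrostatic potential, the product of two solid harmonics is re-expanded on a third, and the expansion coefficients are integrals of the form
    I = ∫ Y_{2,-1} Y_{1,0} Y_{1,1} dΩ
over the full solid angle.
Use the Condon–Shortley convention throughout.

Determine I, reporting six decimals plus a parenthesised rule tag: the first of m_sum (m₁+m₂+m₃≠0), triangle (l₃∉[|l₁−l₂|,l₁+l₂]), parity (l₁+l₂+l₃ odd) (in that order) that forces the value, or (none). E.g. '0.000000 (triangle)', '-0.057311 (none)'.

Checks pass: Σm=0; 4 even; l₃=1∈[1,3].
(2·2+1)(2·1+1)(2·1+1) = 45
Δ: 2! 2! 0! / 5! → 1/30
sum: t=1:−1/1 = -1/1
3j²(2 1 1; 0 0 0) = Δ·Π!·Σ² = 2/15  (sign +1)
sum: t=1:−1/2 = -1/2
3j²(2 1 1; -1 0 1) = Δ·Π!·Σ² = 1/10  (sign -1)
combine: 4πI² = 45·2/15·1/10 = 3/5
take √, sign -1: I = -0.21850969
No selection rule forces the value: the integral is nonzero (none).

-0.218510 (none)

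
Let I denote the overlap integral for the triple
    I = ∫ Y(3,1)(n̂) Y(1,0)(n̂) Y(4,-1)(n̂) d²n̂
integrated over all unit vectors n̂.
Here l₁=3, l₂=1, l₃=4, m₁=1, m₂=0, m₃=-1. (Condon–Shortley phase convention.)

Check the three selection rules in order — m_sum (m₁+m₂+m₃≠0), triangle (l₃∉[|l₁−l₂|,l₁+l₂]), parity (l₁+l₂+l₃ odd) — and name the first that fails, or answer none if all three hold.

m₁+m₂+m₃ = 1 + 0 − 1 = 0  ✓
triangle: |3−1|=2 ≤ l₃=4 ≤ 3+1=4  ✓
parity: l₁+l₂+l₃ = 8 is even  ✓

none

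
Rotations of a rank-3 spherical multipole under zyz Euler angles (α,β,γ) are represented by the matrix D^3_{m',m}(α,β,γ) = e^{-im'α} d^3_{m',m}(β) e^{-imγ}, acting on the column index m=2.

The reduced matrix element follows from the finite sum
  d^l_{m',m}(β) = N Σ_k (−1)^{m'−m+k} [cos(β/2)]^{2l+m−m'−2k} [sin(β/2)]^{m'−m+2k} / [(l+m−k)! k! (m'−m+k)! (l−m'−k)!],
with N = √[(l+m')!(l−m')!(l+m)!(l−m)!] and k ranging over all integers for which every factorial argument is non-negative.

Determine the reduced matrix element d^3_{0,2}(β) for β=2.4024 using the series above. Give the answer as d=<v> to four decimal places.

d^3_{0,2}(β=2.4024) via the finite sum:
With c≡cos(β/2)=0.361239 and s≡sin(β/2)=0.932473, N=[6·6·120·1]^{1/2}=65.726707
k∈{2,3} keeps every argument non-negative
  k=2: (−1)^0·65.7267/(12)·0.3612^4·0.9325^2 = +0.081098
  k=3: (−1)^1·65.7267/(12)·0.3612^2·0.9325^4 = -0.540375
d^3_{0,2}(2.4024) = +0.081098 -0.540375 = -0.459277

d=-0.4593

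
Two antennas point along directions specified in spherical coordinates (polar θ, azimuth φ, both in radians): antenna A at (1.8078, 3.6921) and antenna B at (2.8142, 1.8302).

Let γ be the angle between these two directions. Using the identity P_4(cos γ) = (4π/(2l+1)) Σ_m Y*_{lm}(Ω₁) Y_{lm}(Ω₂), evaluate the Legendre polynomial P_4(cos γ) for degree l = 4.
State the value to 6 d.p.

0.310413

Addition theorem: P_4(cos γ) = (4π/9) Σ_m Y*_{lm}(Ω₁) Y_{lm}(Ω₂), m = −4…4:
  [-4]  conj(Y_{4,-4})(Ω₁) = (-0.233157, 0.318954) ; Y_{4,-4}(Ω₂) = (0.002405, -0.004075) ; Δ = (0.000739, 0.001717)
  [-3]  conj(Y_{4,-3})(Ω₁) = (-0.021766, 0.269039) ; Y_{4,-3}(Ω₂) = (-0.027668, -0.028068) ; Δ = (0.008154, -0.006833)
  [-2]  conj(Y_{4,-2})(Ω₁) = (-0.087872, -0.173081) ; Y_{4,-2}(Ω₂) = (-0.158501, 0.090501) ; Δ = (0.029592, 0.019481)
  [-1]  conj(Y_{4,-1})(Ω₁) = (-0.240550, -0.147651) ; Y_{4,-1}(Ω₂) = (0.121053, 0.456145) ; Δ = (0.038231, -0.127599)
  [+0]  conj(Y_{4,0})(Ω₁) = (0.153660, -0.000000) ; Y_{4,0}(Ω₂) = (0.448304, 0.000000) ; Δ = (0.068886, 0.000000)
  [+1]  conj(Y_{4,1})(Ω₁) = (0.240550, -0.147651) ; Y_{4,1}(Ω₂) = (-0.121053, 0.456145) ; Δ = (0.038231, 0.127599)
  [+2]  conj(Y_{4,2})(Ω₁) = (-0.087872, 0.173081) ; Y_{4,2}(Ω₂) = (-0.158501, -0.090501) ; Δ = (0.029592, -0.019481)
  [+3]  conj(Y_{4,3})(Ω₁) = (0.021766, 0.269039) ; Y_{4,3}(Ω₂) = (0.027668, -0.028068) ; Δ = (0.008154, 0.006833)
  [+4]  conj(Y_{4,4})(Ω₁) = (-0.233157, -0.318954) ; Y_{4,4}(Ω₂) = (0.002405, 0.004075) ; Δ = (0.000739, -0.001717)
Accumulated sum (0.222317, -0.000000); after 4π/(2l+1) scaling, (0.310413, -0.000000) ⇒ P_4 = 0.310413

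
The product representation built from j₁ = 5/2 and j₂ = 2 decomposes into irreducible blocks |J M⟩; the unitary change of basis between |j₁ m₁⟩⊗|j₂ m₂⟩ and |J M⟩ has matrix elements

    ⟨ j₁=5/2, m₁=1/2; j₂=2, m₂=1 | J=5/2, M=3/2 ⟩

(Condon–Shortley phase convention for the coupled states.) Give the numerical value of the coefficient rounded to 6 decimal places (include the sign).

−√(6/35) = -0.414039

√[6·2!3!2!/8! · 3!2!3!1!4!1!] = √(216/35)
  +(−1)^1/∏(1,1,1,2,2,0)! = -1/4  (running -1/4)
  +(−1)^2/∏(2,0,0,1,3,1)! = 1/12  (running -1/6)
⟨..|..⟩ = √(216/35)·(-1/6) = -0.414039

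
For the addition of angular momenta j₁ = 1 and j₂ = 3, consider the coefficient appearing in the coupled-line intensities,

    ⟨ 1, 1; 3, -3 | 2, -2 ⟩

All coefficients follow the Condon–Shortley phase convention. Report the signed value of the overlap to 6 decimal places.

√[5·2!0!4!/7! · 2!0!0!6!0!4!] = √(11520/7)
  +(−1)^0/∏(0,2,0,0,0,4)! = 1/48  (running 1/48)
⟨..|..⟩ = √(11520/7)·(1/48) = +0.845154

+0.845154  (= +√(5/7))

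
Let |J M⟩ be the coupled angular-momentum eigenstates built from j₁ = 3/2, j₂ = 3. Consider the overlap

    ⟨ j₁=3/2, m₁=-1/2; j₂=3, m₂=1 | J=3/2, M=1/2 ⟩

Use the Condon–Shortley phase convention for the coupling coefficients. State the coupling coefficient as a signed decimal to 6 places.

+0.585540  (= +√(12/35))

√[4·3!0!3!/7! · 1!2!4!2!2!1!] = √(192/35)
  +(−1)^2/∏(2,1,0,2,0,1)! = 1/4  (running 1/4)
⟨..|..⟩ = √(192/35)·(1/4) = +0.585540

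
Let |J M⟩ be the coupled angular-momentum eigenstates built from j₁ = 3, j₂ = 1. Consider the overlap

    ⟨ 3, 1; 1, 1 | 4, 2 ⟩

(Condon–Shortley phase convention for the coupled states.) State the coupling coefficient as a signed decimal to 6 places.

+0.731925

j₁+j₂−J=0  J+j₁−j₂=6  J−j₁+j₂=2  j₁+j₂+J+1=9
(j₁±m₁, j₂±m₂, J±M) = (4,2,2,0,6,2)
P² = 34560/7
sum k=0..0:
  [0] +1/96 = 1/96
S = 1/96
C² = P²·S² = 15/28 ; C = +0.731925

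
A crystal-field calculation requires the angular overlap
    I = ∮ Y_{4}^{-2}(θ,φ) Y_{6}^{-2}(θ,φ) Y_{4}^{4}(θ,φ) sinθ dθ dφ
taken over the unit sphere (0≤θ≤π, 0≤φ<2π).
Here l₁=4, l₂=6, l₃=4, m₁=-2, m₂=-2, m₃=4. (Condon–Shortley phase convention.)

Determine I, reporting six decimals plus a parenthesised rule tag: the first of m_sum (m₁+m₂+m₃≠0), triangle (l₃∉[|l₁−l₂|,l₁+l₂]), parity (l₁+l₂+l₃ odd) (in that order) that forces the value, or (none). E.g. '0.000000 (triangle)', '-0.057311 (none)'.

m-sum 0 ✓  L=14 even ✓  2≤4≤10 ✓
Π(2lᵢ+1) = 9×13×9 = 1053
triangle coeff Δ(4,6,4) = 1/1261260
Σ_t [2,4]: t=2:+1/4608 t=3:−1/1296 t=4:+1/4608 = -7/20736
(3j)²=20/1287 [(4 6 4; 0 0 0)], sign=-1
Σ_t [4,4]: t=4:+1/69120 = 1/69120
(3j)²=4/429 [(4 6 4; -2 -2 4)], sign=+1
⇒ 4πI² = 240/1573
I = (-1)√(240/1573/(4π)) = -0.11018851
No selection rule forces the value: the integral is nonzero (none).

-0.110189 (none)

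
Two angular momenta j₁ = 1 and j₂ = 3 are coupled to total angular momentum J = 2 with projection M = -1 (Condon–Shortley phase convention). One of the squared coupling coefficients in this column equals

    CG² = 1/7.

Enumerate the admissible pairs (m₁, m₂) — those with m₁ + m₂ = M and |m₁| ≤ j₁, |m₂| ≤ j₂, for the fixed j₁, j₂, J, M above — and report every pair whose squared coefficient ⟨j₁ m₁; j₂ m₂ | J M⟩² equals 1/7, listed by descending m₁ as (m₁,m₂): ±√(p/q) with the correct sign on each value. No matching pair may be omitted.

(-1,0): +√(1/7)

Admissible pairs with m₁+m₂ = M = -1: (-1,0), (0,-1), (1,-2)
  (m₁,m₂)=(1,-2): CG² = 10/21, CG = +√(10/21)
  (m₁,m₂)=(0,-1): CG² = 8/21, CG = −√(8/21)
  (m₁,m₂)=(-1,0): CG² = 1/7, CG = +√(1/7)   ← matches the target
Pairs with CG² = 1/7: (-1,0): +√(1/7)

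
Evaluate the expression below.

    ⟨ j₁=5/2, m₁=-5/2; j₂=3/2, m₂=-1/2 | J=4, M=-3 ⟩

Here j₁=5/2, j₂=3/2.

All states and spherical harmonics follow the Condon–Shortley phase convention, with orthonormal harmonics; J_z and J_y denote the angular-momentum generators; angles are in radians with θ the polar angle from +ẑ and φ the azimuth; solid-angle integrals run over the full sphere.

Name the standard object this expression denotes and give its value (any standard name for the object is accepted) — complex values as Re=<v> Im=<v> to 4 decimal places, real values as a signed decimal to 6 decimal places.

This is a Clebsch–Gordan (vector-coupling) coefficient.
√[9·0!5!3!/9! · 0!5!1!2!1!7!] = √(21600)
  +(−1)^0/∏(0,0,5,1,0,2)! = 1/240  (running 1/240)
⟨..|..⟩ = √(21600)·(1/240) = +0.612372

Clebsch–Gordan coefficient, +√(3/8) ≈ +0.612372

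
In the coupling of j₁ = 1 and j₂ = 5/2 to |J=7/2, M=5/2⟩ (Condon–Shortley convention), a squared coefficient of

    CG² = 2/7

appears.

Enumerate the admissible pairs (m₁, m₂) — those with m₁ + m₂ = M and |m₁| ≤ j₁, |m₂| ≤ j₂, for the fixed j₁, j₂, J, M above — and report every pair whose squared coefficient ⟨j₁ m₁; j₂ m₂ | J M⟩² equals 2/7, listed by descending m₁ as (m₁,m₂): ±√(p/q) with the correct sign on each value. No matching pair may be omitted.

Admissible pairs with m₁+m₂ = M = 5/2: (0,5/2), (1,3/2)
  (m₁,m₂)=(1,3/2): CG² = 5/7, CG = +√(5/7)
  (m₁,m₂)=(0,5/2): CG² = 2/7, CG = +√(2/7)   ← matches the target
Pairs with CG² = 2/7: (0,5/2): +√(2/7)

(0,5/2): +√(2/7)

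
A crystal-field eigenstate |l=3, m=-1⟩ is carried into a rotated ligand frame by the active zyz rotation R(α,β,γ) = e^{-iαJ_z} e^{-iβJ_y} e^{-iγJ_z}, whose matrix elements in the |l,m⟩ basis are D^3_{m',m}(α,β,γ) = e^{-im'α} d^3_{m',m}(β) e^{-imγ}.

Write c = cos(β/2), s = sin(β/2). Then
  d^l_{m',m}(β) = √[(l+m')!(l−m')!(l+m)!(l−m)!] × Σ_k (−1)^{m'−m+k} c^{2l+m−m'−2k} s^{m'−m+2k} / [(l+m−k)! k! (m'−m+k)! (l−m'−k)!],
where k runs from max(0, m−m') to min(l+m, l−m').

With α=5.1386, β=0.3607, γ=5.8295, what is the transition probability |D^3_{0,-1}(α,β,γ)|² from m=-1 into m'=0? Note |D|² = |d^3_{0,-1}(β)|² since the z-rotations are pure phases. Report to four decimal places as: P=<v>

P=0.2664

Split into d^3_{0,-1}(β=0.3607) × two z-phases.
With c≡cos(β/2)=0.983781 and s≡sin(β/2)=0.179374, N=[6·6·2·24]^{1/2}=41.569219
Admissible k: 0..2 (factorial args all ≥0)
  k=0: (−1)^1·41.5692/(12)·0.9838^5·0.1794^1 = -0.572588
  k=1: (−1)^2·41.5692/(4)·0.9838^3·0.1794^3 = +0.057106
  k=2: (−1)^3·41.5692/(12)·0.9838^1·0.1794^5 = -0.000633
d^3_{0,-1}(0.3607) = -0.572588 +0.057106 -0.000633 = -0.516114
|D^3_{0,-1}|² = |d^3_{0,-1}(β)|² = (-0.516114)² = 0.266374 (the z-rotation phases have unit modulus)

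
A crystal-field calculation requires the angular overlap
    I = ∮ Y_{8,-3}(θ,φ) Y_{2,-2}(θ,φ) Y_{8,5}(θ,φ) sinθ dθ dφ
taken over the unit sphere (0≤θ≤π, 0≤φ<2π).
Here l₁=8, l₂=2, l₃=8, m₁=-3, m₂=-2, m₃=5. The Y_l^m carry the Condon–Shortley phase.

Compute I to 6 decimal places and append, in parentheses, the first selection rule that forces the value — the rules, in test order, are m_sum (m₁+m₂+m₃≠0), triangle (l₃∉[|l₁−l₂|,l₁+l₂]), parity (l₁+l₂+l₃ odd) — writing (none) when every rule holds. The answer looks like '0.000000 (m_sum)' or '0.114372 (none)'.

0.151411 (none)

Rules hold: Σm=0, L=18 even, 6≤8≤10.
N = 17·5·17 = 1445
Δ = 2!·14!·2!/19! = 1/348840
Racah Σ t=0..2: t=0:+1/116121600 t=1:−1/25401600 t=2:+1/116121600 = -1/45158400
⇒ 3j(8 2 8; 0 0 0)² = 24/1615, sgn -1
Racah Σ t=0..0: t=0:+1/958003200 = 1/958003200
⇒ 3j(8 2 8; -3 -2 5)² = 13/969, sgn -1
4πI² = N·(3j₀)²·(3jₘ)² = 104/361
I = +1·√(0.288089/4π) = 0.15141125
No selection rule forces the value: the integral is nonzero (none).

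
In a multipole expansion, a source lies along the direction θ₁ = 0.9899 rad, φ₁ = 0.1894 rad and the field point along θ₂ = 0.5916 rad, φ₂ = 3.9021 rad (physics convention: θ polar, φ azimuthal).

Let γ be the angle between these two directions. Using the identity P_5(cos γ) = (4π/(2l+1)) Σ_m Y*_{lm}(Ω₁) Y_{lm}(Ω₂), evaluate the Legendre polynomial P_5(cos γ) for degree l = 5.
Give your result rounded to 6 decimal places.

Term-by-term m-sum for l=5 (normalisation 4π/11 = 1.142397):
  [-5]  conj(Y_{5,-5})(Ω₁) = 0.11069 + 0.15381j ; Y_{5,-5}(Ω₂) = 0.01977 - 0.01537j ; Δ = 0.00455 + 0.00134j
  [-4]  conj(Y_{5,-4})(Ω₁) = 0.28578 + 0.27032j ; Y_{5,-4}(Ω₂) = -0.11726 - 0.01171j ; Δ = -0.03034 - 0.03505j
  [-3]  conj(Y_{5,-3})(Ω₁) = 0.29136 + 0.18601j ; Y_{5,-3}(Ω₂) = 0.20359 + 0.23652j ; Δ = 0.01532 + 0.10678j
  [-2]  conj(Y_{5,-2})(Ω₁) = -0.05830 - 0.02320j ; Y_{5,-2}(Ω₂) = 0.02323 - 0.46623j ; Δ = -0.01217 + 0.02664j
  [-1]  conj(Y_{5,-1})(Ω₁) = -0.34489 - 0.06612j ; Y_{5,-1}(Ω₂) = -0.17119 + 0.16287j ; Δ = 0.06981 - 0.04485j
  [+0]  conj(Y_{5,0})(Ω₁) = -0.02356 + 0.00000j ; Y_{5,0}(Ω₂) = -0.32257 + 0.00000j ; Δ = 0.00760 + 0.00000j
  [+1]  conj(Y_{5,1})(Ω₁) = 0.34489 - 0.06612j ; Y_{5,1}(Ω₂) = 0.17119 + 0.16287j ; Δ = 0.06981 + 0.04485j
  [+2]  conj(Y_{5,2})(Ω₁) = -0.05830 + 0.02320j ; Y_{5,2}(Ω₂) = 0.02323 + 0.46623j ; Δ = -0.01217 - 0.02664j
  [+3]  conj(Y_{5,3})(Ω₁) = -0.29136 + 0.18601j ; Y_{5,3}(Ω₂) = -0.20359 + 0.23652j ; Δ = 0.01532 - 0.10678j
  [+4]  conj(Y_{5,4})(Ω₁) = 0.28578 - 0.27032j ; Y_{5,4}(Ω₂) = -0.11726 + 0.01171j ; Δ = -0.03034 + 0.03505j
  [+5]  conj(Y_{5,5})(Ω₁) = -0.11069 + 0.15381j ; Y_{5,5}(Ω₂) = -0.01977 - 0.01537j ; Δ = 0.00455 - 0.00134j
Σ over m = 0.10193 - 0.00000j; ×(4π/11) → 0.11645 - 0.00000j. Real part: 0.116446

0.116446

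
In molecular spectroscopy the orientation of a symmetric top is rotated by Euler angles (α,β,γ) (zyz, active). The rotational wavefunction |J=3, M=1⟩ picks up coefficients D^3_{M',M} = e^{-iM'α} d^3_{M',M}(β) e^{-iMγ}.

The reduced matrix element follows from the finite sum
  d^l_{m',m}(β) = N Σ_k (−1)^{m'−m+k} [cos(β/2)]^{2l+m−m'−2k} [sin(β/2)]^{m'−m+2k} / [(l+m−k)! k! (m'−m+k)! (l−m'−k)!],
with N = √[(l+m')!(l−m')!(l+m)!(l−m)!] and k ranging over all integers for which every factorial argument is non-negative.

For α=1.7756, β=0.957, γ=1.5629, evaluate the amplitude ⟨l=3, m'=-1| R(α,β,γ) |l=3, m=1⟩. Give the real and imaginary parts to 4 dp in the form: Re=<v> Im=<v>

First d^3_{-1,1}(β=0.9570), then the phase factors e^{-i(-1)α} and e^{-i(1)γ}:
Half-angle: c=0.887687, s=0.460448. N=√(2·24·24·2)=48.000000
k: max(0,(1)−(-1))=2 … min(3+(1),3−(-1))=4
  k=2: (−1)^0·48.0000/(8)·0.8877^4·0.4604^2 = +0.789862
  k=3: (−1)^1·48.0000/(6)·0.8877^2·0.4604^4 = -0.283356
  k=4: (−1)^2·48.0000/(48)·0.8877^0·0.4604^6 = +0.009530
d^3_{-1,1}(0.9570) = +0.789862 -0.283356 +0.009530 = +0.516036
Phases: e^{-i·(-1)·1.7756}=-0.203375+0.979101i, e^{-i·(1)·1.5629}=+0.007896-0.999969i ⇒ D=+0.504407+0.108935i

Re=0.5044 Im=0.1089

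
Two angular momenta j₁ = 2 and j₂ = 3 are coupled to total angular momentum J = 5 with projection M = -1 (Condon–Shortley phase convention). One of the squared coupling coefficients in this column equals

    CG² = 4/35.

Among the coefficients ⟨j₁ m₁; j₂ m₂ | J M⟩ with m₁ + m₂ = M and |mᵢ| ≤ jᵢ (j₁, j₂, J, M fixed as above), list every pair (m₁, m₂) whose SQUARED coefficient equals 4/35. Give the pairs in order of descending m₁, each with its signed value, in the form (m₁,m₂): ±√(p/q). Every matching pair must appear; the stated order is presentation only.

Admissible pairs with m₁+m₂ = M = -1: (-2,1), (-1,0), (0,-1), (1,-2), (2,-3)
  (m₁,m₂)=(2,-3): CG² = 1/210, CG = +√(1/210)
  (m₁,m₂)=(1,-2): CG² = 4/35, CG = +√(4/35)   ← matches the target
  (m₁,m₂)=(0,-1): CG² = 3/7, CG = +√(3/7)
  (m₁,m₂)=(-1,0): CG² = 8/21, CG = +√(8/21)
  (m₁,m₂)=(-2,1): CG² = 1/14, CG = +√(1/14)
Pairs with CG² = 4/35: (1,-2): +√(4/35)

(1,-2): +√(4/35)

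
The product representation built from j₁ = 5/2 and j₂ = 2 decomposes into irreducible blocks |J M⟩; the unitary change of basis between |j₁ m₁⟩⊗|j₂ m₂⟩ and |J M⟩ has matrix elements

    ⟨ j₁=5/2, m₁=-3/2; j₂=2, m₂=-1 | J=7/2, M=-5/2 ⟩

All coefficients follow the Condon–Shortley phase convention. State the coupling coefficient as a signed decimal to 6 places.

√[8·1!4!3!/9! · 1!4!1!3!1!6!] = √(2304/7)
  +(−1)^0/∏(0,1,4,1,0,2)! = 1/48  (running 1/48)
  +(−1)^1/∏(1,0,3,0,1,3)! = -1/36  (running -1/144)
⟨..|..⟩ = √(2304/7)·(-1/144) = -0.125988

-0.125988  (= −√(1/63))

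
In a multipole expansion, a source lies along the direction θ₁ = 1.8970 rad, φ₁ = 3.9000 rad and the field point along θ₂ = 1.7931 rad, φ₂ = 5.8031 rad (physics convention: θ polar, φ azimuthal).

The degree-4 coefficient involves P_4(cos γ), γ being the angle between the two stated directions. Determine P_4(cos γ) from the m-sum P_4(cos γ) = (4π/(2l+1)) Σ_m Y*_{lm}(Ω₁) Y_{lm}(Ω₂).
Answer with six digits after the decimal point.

0.187714

Term-by-term m-sum for l=4 (normalisation 4π/9 = 1.396263):
  m=-4: Y*=-0.354239+0.038394i  Y=-0.137178+0.376333i  product +0.034145-0.138579i
  m=-3: Y*=-0.220785+0.259783i  Y=-0.033335-0.253911i  product +0.073322+0.047400i
  m=-2: Y*=-0.004554-0.084281i  Y=-0.120391-0.172023i  product -0.013950+0.010930i
  m=-1: Y*=-0.237809-0.225307i  Y=+0.240007+0.124976i  product -0.028918-0.083796i
  m=+0: Y*=+0.030512-0.000000i  Y=+0.171838+0.000000i  product +0.005243+0.000000i
  m=+1: Y*=+0.237809-0.225307i  Y=-0.240007+0.124976i  product -0.028918+0.083796i
  m=+2: Y*=-0.004554+0.084281i  Y=-0.120391+0.172023i  product -0.013950-0.010930i
  m=+3: Y*=+0.220785+0.259783i  Y=+0.033335-0.253911i  product +0.073322-0.047400i
  m=+4: Y*=-0.354239-0.038394i  Y=-0.137178-0.376333i  product +0.034145+0.138579i
Total Σ_m = +0.134440+0.000000i. Multiply by 1.396263: +0.187714+0.000000i. P_4(cos γ) = 0.187714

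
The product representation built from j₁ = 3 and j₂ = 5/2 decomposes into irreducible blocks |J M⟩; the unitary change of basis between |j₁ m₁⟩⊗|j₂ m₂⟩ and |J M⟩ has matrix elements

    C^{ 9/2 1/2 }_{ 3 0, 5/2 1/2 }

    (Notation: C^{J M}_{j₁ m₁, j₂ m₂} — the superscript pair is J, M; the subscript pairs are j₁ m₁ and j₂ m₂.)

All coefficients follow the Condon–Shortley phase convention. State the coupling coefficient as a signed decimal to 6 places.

√[10·1!5!4!/11! · 3!3!3!2!5!4!] = √(69120/77)
  +(−1)^0/∏(0,1,3,3,2,1)! = 1/72  (running 1/72)
  +(−1)^1/∏(1,0,2,2,3,2)! = -1/48  (running -1/144)
⟨..|..⟩ = √(69120/77)·(-1/144) = -0.208063

−√(10/231) ≈ -0.208063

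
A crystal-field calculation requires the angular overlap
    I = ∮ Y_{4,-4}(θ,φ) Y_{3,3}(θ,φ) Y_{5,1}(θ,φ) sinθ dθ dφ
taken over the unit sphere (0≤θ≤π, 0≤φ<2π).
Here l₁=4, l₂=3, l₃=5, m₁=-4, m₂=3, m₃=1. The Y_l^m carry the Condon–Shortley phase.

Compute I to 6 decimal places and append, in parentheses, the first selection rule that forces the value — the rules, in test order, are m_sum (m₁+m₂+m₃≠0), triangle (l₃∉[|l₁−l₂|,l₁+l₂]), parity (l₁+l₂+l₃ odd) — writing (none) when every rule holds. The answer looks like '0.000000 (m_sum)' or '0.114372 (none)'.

m-sum 0 ✓  L=12 even ✓  1≤5≤7 ✓
Π(2lᵢ+1) = 9×7×11 = 693
triangle coeff Δ(4,3,5) = 1/180180
Σ_t [0,2]: t=0:+1/576 t=1:−1/144 t=2:+1/576 = -1/288
(3j)²=20/1001 [(4 3 5; 0 0 0)], sign=+1
Σ_t [2,2]: t=2:+1/34560 = 1/34560
(3j)²=1/429 [(4 3 5; -4 3 1)], sign=+1
⇒ 4πI² = 60/1859
I = (+1)√(60/1859/(4π)) = 0.05067935
No selection rule forces the value: the integral is nonzero (none).

0.050679 (none)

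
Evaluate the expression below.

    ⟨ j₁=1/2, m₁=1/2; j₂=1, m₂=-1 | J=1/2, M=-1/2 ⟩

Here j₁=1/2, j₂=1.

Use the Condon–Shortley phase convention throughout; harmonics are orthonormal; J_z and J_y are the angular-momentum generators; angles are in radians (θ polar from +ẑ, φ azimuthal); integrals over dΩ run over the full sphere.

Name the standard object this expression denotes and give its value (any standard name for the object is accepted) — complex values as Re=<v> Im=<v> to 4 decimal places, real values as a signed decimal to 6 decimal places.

Clebsch–Gordan coefficient, +√(2/3) ≈ +0.816497

This is a Clebsch–Gordan (vector-coupling) coefficient.
triangle: 1!·0!·1!/3! = 1/6
(j±m)!: 1!·0!·0!·2!·0!·1! = 2
prefactor² = (2J+1)·Δ·N² = 2/3
  k=0: +1/(0!·1!·0!·0!·0!·1!) = 1
Σ = 1  ⇒  CG² = 2/3·1² = 2/3
CG = +√(2/3) = +0.816497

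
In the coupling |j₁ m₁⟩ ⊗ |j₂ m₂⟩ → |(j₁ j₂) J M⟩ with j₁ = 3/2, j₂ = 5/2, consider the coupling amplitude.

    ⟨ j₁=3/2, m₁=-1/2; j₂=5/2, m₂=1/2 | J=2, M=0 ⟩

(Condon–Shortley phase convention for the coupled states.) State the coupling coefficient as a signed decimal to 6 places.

−√(1/14) = -0.267261

j₁+j₂−J=2  J+j₁−j₂=1  J−j₁+j₂=3  j₁+j₂+J+1=7
(j₁±m₁, j₂±m₂, J±M) = (1,2,3,2,2,2)
P² = 8/7
sum k=1..2:
  [1] −1/2 = -1/2
  [2] +1/4 = 1/4
S = -1/4
C² = P²·S² = 1/14 ; C = -0.267261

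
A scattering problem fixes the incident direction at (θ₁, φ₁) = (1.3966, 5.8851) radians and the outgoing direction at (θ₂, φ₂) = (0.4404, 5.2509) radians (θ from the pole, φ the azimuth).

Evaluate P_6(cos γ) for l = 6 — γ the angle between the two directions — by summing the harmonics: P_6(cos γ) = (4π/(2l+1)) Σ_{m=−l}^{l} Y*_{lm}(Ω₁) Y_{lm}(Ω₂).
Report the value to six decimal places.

Addition theorem: P_6(cos γ) = (4π/13) Σ_m Y*_{lm}(Ω₁) Y_{lm}(Ω₂), m = −6…6:
  m=-6: Y*=-0.32163 - 0.30149j  Y=0.00289 - 0.00026j  product -0.00101 - 0.00079j
  m=-5: Y*=-0.10949 - 0.24543j  Y=0.00925 - 0.01920j  product -0.00573 - 0.00017j
  m=-4: Y*=0.00484 + 0.22470j  Y=-0.05192 - 0.07869j  product 0.01743 - 0.01205j
  m=-3: Y*=-0.10587 + 0.26774j  Y=-0.27367 + 0.01225j  product 0.02569 - 0.07457j
  m=-2: Y*=0.10807 - 0.11042j  Y=-0.23471 + 0.43607j  product 0.02279 + 0.07304j
  m=-1: Y*=0.26763 - 0.11255j  Y=0.20756 + 0.34744j  product 0.09465 + 0.06962j
  m=+0: Y*=-0.13502 + 0.00000j  Y=-0.21826 + 0.00000j  product 0.02947 + 0.00000j
  m=+1: Y*=-0.26763 - 0.11255j  Y=-0.20756 + 0.34744j  product 0.09465 - 0.06962j
  m=+2: Y*=0.10807 + 0.11042j  Y=-0.23471 - 0.43607j  product 0.02279 - 0.07304j
  m=+3: Y*=0.10587 + 0.26774j  Y=0.27367 + 0.01225j  product 0.02569 + 0.07457j
  m=+4: Y*=0.00484 - 0.22470j  Y=-0.05192 + 0.07869j  product 0.01743 + 0.01205j
  m=+5: Y*=0.10949 - 0.24543j  Y=-0.00925 - 0.01920j  product -0.00573 + 0.00017j
  m=+6: Y*=-0.32163 + 0.30149j  Y=0.00289 + 0.00026j  product -0.00101 + 0.00079j
Σ over m = 0.33713 - 0.00000j; ×(4π/13) → 0.32588 - 0.00000j. Real part: 0.325884

0.325884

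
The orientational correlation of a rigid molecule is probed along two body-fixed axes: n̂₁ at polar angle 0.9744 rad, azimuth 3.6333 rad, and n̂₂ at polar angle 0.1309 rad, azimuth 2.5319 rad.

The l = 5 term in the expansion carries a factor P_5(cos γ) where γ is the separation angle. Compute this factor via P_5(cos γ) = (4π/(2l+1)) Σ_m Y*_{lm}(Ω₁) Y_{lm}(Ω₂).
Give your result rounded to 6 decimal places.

-0.166710

Term-by-term m-sum for l=5 (normalisation 4π/11 = 1.142397):
  [-5]  conj(Y_{5,-5})(Ω₁) = +0.139570-0.113572i ; Y_{5,-5}(Ω₂) = +0.000018-0.000002i ; Δ = +0.000002-0.000002i
  [-4]  conj(Y_{5,-4})(Ω₁) = -0.149014+0.356386i ; Y_{5,-4}(Ω₂) = -0.000322+0.000273i ; Δ = -0.000049-0.000156i
  [-3]  conj(Y_{5,-3})(Ω₁) = -0.034424-0.358704i ; Y_{5,-3}(Ω₂) = +0.001542-0.005836i ; Δ = -0.002147-0.000352i
  [-2]  conj(Y_{5,-2})(Ω₁) = -0.019355-0.029071i ; Y_{5,-2}(Ω₂) = +0.019205+0.052381i ; Δ = +0.001151-0.001572i
  [-1]  conj(Y_{5,-1})(Ω₁) = +0.309895+0.165975i ; Y_{5,-1}(Ω₂) = -0.258043-0.180233i ; Δ = -0.050052-0.098682i
  [+0]  conj(Y_{5,0})(Ω₁) = -0.053401-0.000000i ; Y_{5,0}(Ω₂) = +0.819093+0.000000i ; Δ = -0.043741-0.000000i
  [+1]  conj(Y_{5,1})(Ω₁) = -0.309895+0.165975i ; Y_{5,1}(Ω₂) = +0.258043-0.180233i ; Δ = -0.050052+0.098682i
  [+2]  conj(Y_{5,2})(Ω₁) = -0.019355+0.029071i ; Y_{5,2}(Ω₂) = +0.019205-0.052381i ; Δ = +0.001151+0.001572i
  [+3]  conj(Y_{5,3})(Ω₁) = +0.034424-0.358704i ; Y_{5,3}(Ω₂) = -0.001542-0.005836i ; Δ = -0.002147+0.000352i
  [+4]  conj(Y_{5,4})(Ω₁) = -0.149014-0.356386i ; Y_{5,4}(Ω₂) = -0.000322-0.000273i ; Δ = -0.000049+0.000156i
  [+5]  conj(Y_{5,5})(Ω₁) = -0.139570-0.113572i ; Y_{5,5}(Ω₂) = -0.000018-0.000002i ; Δ = +0.000002+0.000002i
Σ over m = -0.145930+0.000000i; ×(4π/11) → -0.166710+0.000000i. Real part: -0.166710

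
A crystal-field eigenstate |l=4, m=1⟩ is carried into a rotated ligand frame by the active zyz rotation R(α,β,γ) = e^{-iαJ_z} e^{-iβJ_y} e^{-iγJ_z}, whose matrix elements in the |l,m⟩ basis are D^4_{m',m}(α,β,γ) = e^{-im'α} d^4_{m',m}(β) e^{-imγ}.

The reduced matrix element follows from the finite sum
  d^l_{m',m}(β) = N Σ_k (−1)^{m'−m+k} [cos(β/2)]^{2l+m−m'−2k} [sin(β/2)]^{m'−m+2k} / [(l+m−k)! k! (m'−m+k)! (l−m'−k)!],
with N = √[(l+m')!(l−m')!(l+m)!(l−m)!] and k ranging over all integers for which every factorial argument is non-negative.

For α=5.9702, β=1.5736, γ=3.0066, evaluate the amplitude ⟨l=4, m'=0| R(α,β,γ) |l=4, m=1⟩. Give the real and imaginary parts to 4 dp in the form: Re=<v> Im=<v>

Re=-0.0047 Im=-0.0006

D^4_{0,1}(5.9702,1.5736,3.0066) = e^{-i·0·5.9702}·d^4_{0,1}(1.5736)·e^{-i·1·3.0066}. Compute d first:
c=cos(1.573600/2)=0.706115, s=sin(1.573600/2)=0.708097; N=√[24·24·120·6]=643.987578
Admissible k: 1..4 (factorial args all ≥0)
  k=1: (−1)^0·643.9876/(144)·0.7061^7·0.7081^1 = +0.277163
  k=2: (−1)^1·643.9876/(24)·0.7061^5·0.7081^3 = -1.672329
  k=3: (−1)^2·643.9876/(24)·0.7061^3·0.7081^5 = +1.681733
  k=4: (−1)^3·643.9876/(144)·0.7061^1·0.7081^7 = -0.281865
d^4_{0,1}(1.5736) = +0.277163 -1.672329 +1.681733 -0.281865 = +0.004702
Attach z-rotation phases: D = e^{-i(0)(5.9702)}·(+0.004702)·e^{-i(1)(3.0066)} = -0.004659-0.000633i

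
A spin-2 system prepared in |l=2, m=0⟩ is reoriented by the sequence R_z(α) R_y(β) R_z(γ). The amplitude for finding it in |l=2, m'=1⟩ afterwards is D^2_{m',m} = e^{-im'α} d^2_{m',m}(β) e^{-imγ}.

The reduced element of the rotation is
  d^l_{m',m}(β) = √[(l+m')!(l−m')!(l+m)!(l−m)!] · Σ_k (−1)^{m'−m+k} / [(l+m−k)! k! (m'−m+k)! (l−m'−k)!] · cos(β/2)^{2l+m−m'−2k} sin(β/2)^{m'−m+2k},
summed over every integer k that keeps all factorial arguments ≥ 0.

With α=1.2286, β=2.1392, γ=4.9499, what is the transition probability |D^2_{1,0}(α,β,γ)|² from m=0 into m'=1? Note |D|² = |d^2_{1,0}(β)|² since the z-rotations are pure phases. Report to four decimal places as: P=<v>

P=0.3087

Split into d^2_{1,0}(β=2.1392) × two z-phases.
c=cos(2.139200/2)=0.480475, s=sin(2.139200/2)=0.877008; N=√[6·1·2·2]=4.898979
k: max(0,(0)−(1))=0 … min(2+(0),2−(1))=1
  k=0: (−1)^1·4.8990/(2)·0.4805^3·0.8770^1 = -0.238282
  k=1: (−1)^2·4.8990/(2)·0.4805^1·0.8770^3 = +0.793885
d^2_{1,0}(2.1392) = -0.238282 +0.793885 = +0.555603
|D^2_{1,0}|² = |d^2_{1,0}(β)|² = (+0.555603)² = 0.308695 (the z-rotation phases have unit modulus)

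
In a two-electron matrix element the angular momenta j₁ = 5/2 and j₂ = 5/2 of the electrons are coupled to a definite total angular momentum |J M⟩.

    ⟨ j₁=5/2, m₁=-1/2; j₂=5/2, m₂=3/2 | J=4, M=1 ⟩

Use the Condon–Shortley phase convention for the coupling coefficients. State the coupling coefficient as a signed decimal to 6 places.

triangle: 1!×4!×4!/10! = 576/3628800
(j±m)!: 2!×3!×4!×1!×5!×3! = 207360
prefactor² = (2J+1)×Δ×N² = 10368/35
  k=0: +1/(0!×1!×3!×4!×1!×0!) = 1/144
  k=1: −1/(1!×0!×2!×3!×2!×1!) = -1/24
Σ = -5/144  ⇒  CG² = 10368/35×(-5/144)² = 5/14
CG = −√(5/14) = -0.597614

−√(5/14) ≈ -0.597614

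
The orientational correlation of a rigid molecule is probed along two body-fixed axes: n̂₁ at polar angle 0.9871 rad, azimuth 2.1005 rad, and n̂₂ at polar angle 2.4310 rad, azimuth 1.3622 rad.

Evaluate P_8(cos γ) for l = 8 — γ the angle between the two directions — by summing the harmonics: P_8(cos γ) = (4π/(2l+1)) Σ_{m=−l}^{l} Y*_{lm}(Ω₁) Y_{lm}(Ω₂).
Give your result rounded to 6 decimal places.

Summing Y*_{l m}(θ₁,φ₁)·Y_{l m}(θ₂,φ₂) over m ∈ [−8, 8]; prefactor 4π/(2·8+1) = 0.739198:
  m=-8: Y*=(-0.055377, -0.107744)  Y=(-0.001652, 0.016810)  product (0.001903, -0.000753)
  m=-7: Y*=(-0.171714, 0.270072)  Y=(0.078032, -0.008667)  product (-0.011058, 0.022563)
  m=-6: Y*=(0.451508, 0.016546)  Y=(-0.069312, -0.209704)  product (-0.027825, -0.095830)
  m=-5: Y*=(-0.133508, -0.248459)  Y=(-0.353224, 0.205924)  product (0.098322, 0.060269)
  m=-4: Y*=(0.076959, -0.126083)  Y=(0.309204, 0.341085)  product (0.066801, -0.012736)
  m=-3: Y*=(-0.363280, -0.006654)  Y=(0.100679, -0.139312)  product (-0.037502, 0.049939)
  m=-2: Y*=(0.017810, 0.031736)  Y=(0.266441, 0.118089)  product (0.000998, 0.010559)
  m=-1: Y*=(-0.172459, 0.294541)  Y=(0.068093, -0.321684)  product (0.083006, 0.075533)
  m=+0: Y*=(0.089016, -0.000000)  Y=(0.197302, 0.000000)  product (0.017563, 0.000000)
  m=+1: Y*=(0.172459, 0.294541)  Y=(-0.068093, -0.321684)  product (0.083006, -0.075533)
  m=+2: Y*=(0.017810, -0.031736)  Y=(0.266441, -0.118089)  product (0.000998, -0.010559)
  m=+3: Y*=(0.363280, -0.006654)  Y=(-0.100679, -0.139312)  product (-0.037502, -0.049939)
  m=+4: Y*=(0.076959, 0.126083)  Y=(0.309204, -0.341085)  product (0.066801, 0.012736)
  m=+5: Y*=(0.133508, -0.248459)  Y=(0.353224, 0.205924)  product (0.098322, -0.060269)
  m=+6: Y*=(0.451508, -0.016546)  Y=(-0.069312, 0.209704)  product (-0.027825, 0.095830)
  m=+7: Y*=(0.171714, 0.270072)  Y=(-0.078032, -0.008667)  product (-0.011058, -0.022563)
  m=+8: Y*=(-0.055377, 0.107744)  Y=(-0.001652, -0.016810)  product (0.001903, 0.000753)
Accumulated sum (0.366851, -0.000000); after 4π/(2l+1) scaling, (0.271176, -0.000000) ⇒ P_8 = 0.271176

0.271176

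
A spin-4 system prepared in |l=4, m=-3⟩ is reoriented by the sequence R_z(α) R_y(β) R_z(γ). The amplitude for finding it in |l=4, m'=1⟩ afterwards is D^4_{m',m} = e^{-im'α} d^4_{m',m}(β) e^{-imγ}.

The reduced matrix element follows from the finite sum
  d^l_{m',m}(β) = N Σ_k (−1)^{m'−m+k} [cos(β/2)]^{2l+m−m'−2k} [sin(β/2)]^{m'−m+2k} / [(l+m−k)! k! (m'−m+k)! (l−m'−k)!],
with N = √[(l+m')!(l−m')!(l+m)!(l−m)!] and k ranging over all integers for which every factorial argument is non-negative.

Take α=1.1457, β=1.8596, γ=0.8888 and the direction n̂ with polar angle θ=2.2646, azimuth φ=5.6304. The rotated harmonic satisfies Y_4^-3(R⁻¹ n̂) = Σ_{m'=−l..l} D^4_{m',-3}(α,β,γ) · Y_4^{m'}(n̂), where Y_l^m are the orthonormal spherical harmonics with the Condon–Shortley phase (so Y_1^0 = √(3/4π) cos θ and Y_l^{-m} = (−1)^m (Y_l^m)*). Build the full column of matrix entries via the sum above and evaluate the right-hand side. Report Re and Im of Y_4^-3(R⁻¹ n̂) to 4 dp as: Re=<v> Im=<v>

Need the full column D^4_{m',-3} for m'=−4..4 at α=1.1457, β=1.8596, γ=0.8888.
cos(β/2)=0.597994, sin(β/2)=0.801500
d^4_{-4,-3}: single k=1 term ⇒ +0.061991;  D = +0.035247+0.050995i
d^4_{-3,-3}: k∈[0..1] ⇒ +0.016352 -0.205631 = -0.189278;  D = -0.186231+0.033828i
d^4_{-2,-3}: k∈[0..1] ⇒ -0.082006 +0.441959 = +0.359952;  D = +0.087452-0.349167i
d^4_{-1,-3}: k∈[0..1] ⇒ +0.233163 -0.698107 = -0.464944;  D = +0.364287+0.288909i
d^4_{0,-3}: k∈[0..1] ⇒ -0.465865 +0.836900 = +0.371035;  D = -0.329926+0.169752i
d^4_{1,-3}: k∈[0..1] ⇒ +0.698107 -0.752466 = -0.054359;  D = -0.002722-0.054290i
d^4_{2,-3}: k∈[0..1] ⇒ -0.793953 +0.475431 = -0.318523;  D = -0.296388-0.116666i
d^4_{3,-3}: k∈[0..1] ⇒ +0.663612 -0.170306 = +0.493306;  D = +0.353909-0.343656i
d^4_{4,-3}: single k=0 term ⇒ -0.359392;  D = +0.121749+0.338141i
Y_4^{m'}(θ=2.2646,φ=5.6304) and Σ D·Y over m':
  (+0.0352+0.0510i)·(-0.1334+0.0782i)  (-0.1862+0.0338i)·(+0.1375-0.3368i)  (+0.0875-0.3492i)·(+0.0965+0.3554i)  (+0.3643+0.2889i)·(+0.0254+0.0194i)  (-0.3299+0.1698i)·(-0.3613+0.0000i)  (-0.0027-0.0543i)·(-0.0254+0.0194i)  (-0.2964-0.1167i)·(+0.0965-0.3554i)  (+0.3539-0.3437i)·(-0.1375-0.3368i)  (+0.1217+0.3381i)·(-0.1334-0.0782i)
Y_4^-3(R⁻¹ n̂) = +0.009354-0.017370i

Re=0.0094 Im=-0.0174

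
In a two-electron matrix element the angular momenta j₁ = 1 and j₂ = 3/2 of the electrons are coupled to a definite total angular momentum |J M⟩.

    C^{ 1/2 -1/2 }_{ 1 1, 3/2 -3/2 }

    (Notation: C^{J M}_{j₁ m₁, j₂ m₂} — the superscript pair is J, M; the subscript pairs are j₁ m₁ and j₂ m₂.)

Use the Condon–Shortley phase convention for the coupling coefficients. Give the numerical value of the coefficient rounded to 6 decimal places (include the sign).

√[2·2!0!1!/4! · 2!0!0!3!0!1!] = √(2)
  +(−1)^0/∏(0,2,0,0,0,1)! = 1/2  (running 1/2)
⟨..|..⟩ = √(2)·(1/2) = +0.707107

+0.707107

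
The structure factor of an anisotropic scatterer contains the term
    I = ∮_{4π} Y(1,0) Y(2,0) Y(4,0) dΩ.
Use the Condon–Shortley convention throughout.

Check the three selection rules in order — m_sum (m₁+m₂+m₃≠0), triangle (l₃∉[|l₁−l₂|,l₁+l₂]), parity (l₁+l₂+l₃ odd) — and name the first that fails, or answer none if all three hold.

Σmᵢ = 0  ✓
l₃∈[|l₁−l₂|,l₁+l₂]=[1,3] required, l₃=4 fails  ✗
Σlᵢ = 7 ⇒ odd

triangle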